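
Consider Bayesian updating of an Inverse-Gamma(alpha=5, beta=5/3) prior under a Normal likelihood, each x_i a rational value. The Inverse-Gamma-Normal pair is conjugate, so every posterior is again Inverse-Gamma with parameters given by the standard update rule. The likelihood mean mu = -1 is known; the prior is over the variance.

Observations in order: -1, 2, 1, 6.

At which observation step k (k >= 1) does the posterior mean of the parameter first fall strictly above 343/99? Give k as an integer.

k = 4

obs 1: x=-1 → posterior Inverse-Gamma(11/2, 5/3)
obs 2: x=2 → posterior Inverse-Gamma(6, 37/6)
obs 3: x=1 → posterior Inverse-Gamma(13/2, 49/6)
obs 4: x=6 → posterior Inverse-Gamma(7, 98/3)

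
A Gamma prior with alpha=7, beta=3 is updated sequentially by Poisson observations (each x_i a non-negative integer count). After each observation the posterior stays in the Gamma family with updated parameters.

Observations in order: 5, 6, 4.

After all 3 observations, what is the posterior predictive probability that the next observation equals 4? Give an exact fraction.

1665014553604679270400/9387480337647754305649

obs 1: x=5 → posterior Gamma(12, 4)
obs 2: x=6 → posterior Gamma(18, 5)
obs 3: x=4 → posterior Gamma(22, 6)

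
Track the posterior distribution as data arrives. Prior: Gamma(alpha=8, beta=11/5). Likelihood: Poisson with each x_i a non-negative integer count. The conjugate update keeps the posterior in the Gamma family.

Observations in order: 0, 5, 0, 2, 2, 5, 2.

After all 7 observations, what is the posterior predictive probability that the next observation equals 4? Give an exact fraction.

3273266263204574369295711516889990037504000000/24021557720915132929445299330876645378365896163

obs 1: x=0 → posterior Gamma(8, 16/5)
obs 2: x=5 → posterior Gamma(13, 21/5)
obs 3: x=0 → posterior Gamma(13, 26/5)
obs 4: x=2 → posterior Gamma(15, 31/5)
obs 5: x=2 → posterior Gamma(17, 36/5)
obs 6: x=5 → posterior Gamma(22, 41/5)
obs 7: x=2 → posterior Gamma(24, 46/5)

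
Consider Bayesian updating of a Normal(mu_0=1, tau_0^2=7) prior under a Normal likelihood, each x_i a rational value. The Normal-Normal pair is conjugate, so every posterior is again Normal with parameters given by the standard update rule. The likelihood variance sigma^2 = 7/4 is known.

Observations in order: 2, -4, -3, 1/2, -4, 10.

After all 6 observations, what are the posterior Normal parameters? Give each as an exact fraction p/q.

obs 1: x=2 → posterior Normal(9/5, 7/5)
obs 2: x=-4 → posterior Normal(-7/9, 7/9)
obs 3: x=-3 → posterior Normal(-19/13, 7/13)
obs 4: x=1/2 → posterior Normal(-1, 7/17)
obs 5: x=-4 → posterior Normal(-11/7, 1/3)
obs 6: x=10 → posterior Normal(7/25, 7/25)

mu_0=7/25, tau_0^2=7/25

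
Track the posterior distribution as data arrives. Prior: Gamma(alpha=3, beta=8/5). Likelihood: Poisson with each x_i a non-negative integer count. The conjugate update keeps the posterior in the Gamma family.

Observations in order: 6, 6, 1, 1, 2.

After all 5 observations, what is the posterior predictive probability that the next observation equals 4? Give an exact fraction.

obs 1: x=6 → posterior Gamma(9, 13/5)
obs 2: x=6 → posterior Gamma(15, 18/5)
obs 3: x=1 → posterior Gamma(16, 23/5)
obs 4: x=1 → posterior Gamma(17, 28/5)
obs 5: x=2 → posterior Gamma(19, 33/5)

17104311788255994801613794703340625/113833246295738524381909851243020288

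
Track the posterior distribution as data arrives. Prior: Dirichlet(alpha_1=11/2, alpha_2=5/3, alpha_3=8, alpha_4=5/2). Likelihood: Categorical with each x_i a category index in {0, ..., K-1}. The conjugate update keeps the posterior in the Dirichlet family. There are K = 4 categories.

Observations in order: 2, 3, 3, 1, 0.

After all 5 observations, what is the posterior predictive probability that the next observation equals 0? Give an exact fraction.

obs 1: x=2 → posterior Dirichlet(11/2, 5/3, 9, 5/2)
obs 2: x=3 → posterior Dirichlet(11/2, 5/3, 9, 7/2)
obs 3: x=3 → posterior Dirichlet(11/2, 5/3, 9, 9/2)
obs 4: x=1 → posterior Dirichlet(11/2, 8/3, 9, 9/2)
obs 5: x=0 → posterior Dirichlet(13/2, 8/3, 9, 9/2)

39/136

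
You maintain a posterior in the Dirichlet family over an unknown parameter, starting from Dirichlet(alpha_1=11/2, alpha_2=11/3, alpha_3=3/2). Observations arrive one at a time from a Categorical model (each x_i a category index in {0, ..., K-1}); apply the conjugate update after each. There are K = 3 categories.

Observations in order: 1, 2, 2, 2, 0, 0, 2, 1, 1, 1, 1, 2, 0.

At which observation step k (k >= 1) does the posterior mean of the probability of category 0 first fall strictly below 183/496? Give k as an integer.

obs 1: x=1 → posterior Dirichlet(11/2, 14/3, 3/2)
obs 2: x=2 → posterior Dirichlet(11/2, 14/3, 5/2)
obs 3: x=2 → posterior Dirichlet(11/2, 14/3, 7/2)
obs 4: x=2 → posterior Dirichlet(11/2, 14/3, 9/2)
obs 5: x=0 → posterior Dirichlet(13/2, 14/3, 9/2)
obs 6: x=0 → posterior Dirichlet(15/2, 14/3, 9/2)
obs 7: x=2 → posterior Dirichlet(15/2, 14/3, 11/2)
obs 8: x=1 → posterior Dirichlet(15/2, 17/3, 11/2)
obs 9: x=1 → posterior Dirichlet(15/2, 20/3, 11/2)
obs 10: x=1 → posterior Dirichlet(15/2, 23/3, 11/2)
obs 11: x=1 → posterior Dirichlet(15/2, 26/3, 11/2)
obs 12: x=2 → posterior Dirichlet(15/2, 26/3, 13/2)
obs 13: x=0 → posterior Dirichlet(17/2, 26/3, 13/2)

k = 10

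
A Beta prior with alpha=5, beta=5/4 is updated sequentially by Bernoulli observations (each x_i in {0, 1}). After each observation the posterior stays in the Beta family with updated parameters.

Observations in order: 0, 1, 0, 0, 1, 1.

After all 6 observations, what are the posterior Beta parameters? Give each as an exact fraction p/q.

obs 1: x=0 → posterior Beta(5, 9/4)
obs 2: x=1 → posterior Beta(6, 9/4)
obs 3: x=0 → posterior Beta(6, 13/4)
obs 4: x=0 → posterior Beta(6, 17/4)
obs 5: x=1 → posterior Beta(7, 17/4)
obs 6: x=1 → posterior Beta(8, 17/4)

alpha=8, beta=17/4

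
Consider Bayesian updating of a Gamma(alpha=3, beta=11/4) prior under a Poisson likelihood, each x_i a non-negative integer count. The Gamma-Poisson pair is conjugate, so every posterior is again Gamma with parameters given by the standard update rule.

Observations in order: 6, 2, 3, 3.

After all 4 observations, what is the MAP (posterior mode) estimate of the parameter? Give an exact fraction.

obs 1: x=6 → posterior Gamma(9, 15/4)
obs 2: x=2 → posterior Gamma(11, 19/4)
obs 3: x=3 → posterior Gamma(14, 23/4)
obs 4: x=3 → posterior Gamma(17, 27/4)

64/27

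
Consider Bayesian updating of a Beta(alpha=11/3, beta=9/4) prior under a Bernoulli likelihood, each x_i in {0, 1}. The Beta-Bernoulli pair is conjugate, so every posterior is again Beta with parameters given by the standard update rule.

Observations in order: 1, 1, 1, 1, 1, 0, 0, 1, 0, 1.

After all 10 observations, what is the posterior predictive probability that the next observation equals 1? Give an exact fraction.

128/191

obs 1: x=1 → posterior Beta(14/3, 9/4)
obs 2: x=1 → posterior Beta(17/3, 9/4)
obs 3: x=1 → posterior Beta(20/3, 9/4)
obs 4: x=1 → posterior Beta(23/3, 9/4)
obs 5: x=1 → posterior Beta(26/3, 9/4)
obs 6: x=0 → posterior Beta(26/3, 13/4)
obs 7: x=0 → posterior Beta(26/3, 17/4)
obs 8: x=1 → posterior Beta(29/3, 17/4)
obs 9: x=0 → posterior Beta(29/3, 21/4)
obs 10: x=1 → posterior Beta(32/3, 21/4)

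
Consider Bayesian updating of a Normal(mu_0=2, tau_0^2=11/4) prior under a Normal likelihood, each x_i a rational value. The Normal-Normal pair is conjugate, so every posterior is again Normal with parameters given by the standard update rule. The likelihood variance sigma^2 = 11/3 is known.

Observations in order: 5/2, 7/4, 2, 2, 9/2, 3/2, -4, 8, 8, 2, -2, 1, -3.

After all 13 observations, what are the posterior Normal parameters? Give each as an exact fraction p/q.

mu_0=323/172, tau_0^2=11/43

obs 1: x=5/2 → posterior Normal(31/14, 11/7)
obs 2: x=7/4 → posterior Normal(83/40, 11/10)
obs 3: x=2 → posterior Normal(107/52, 11/13)
obs 4: x=2 → posterior Normal(131/64, 11/16)
obs 5: x=9/2 → posterior Normal(185/76, 11/19)
obs 6: x=3/2 → posterior Normal(203/88, 1/2)
obs 7: x=-4 → posterior Normal(31/20, 11/25)
obs 8: x=8 → posterior Normal(251/112, 11/28)
obs 9: x=8 → posterior Normal(347/124, 11/31)
obs 10: x=2 → posterior Normal(371/136, 11/34)
obs 11: x=-2 → posterior Normal(347/148, 11/37)
obs 12: x=1 → posterior Normal(359/160, 11/40)
obs 13: x=-3 → posterior Normal(323/172, 11/43)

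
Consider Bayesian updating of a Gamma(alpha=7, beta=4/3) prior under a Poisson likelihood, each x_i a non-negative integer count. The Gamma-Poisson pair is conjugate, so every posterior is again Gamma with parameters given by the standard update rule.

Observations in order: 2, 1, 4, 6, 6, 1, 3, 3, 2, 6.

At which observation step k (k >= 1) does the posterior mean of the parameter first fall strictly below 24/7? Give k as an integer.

obs 1: x=2 → posterior Gamma(9, 7/3)
obs 2: x=1 → posterior Gamma(10, 10/3)
obs 3: x=4 → posterior Gamma(14, 13/3)
obs 4: x=6 → posterior Gamma(20, 16/3)
obs 5: x=6 → posterior Gamma(26, 19/3)
obs 6: x=1 → posterior Gamma(27, 22/3)
obs 7: x=3 → posterior Gamma(30, 25/3)
obs 8: x=3 → posterior Gamma(33, 28/3)
obs 9: x=2 → posterior Gamma(35, 31/3)
obs 10: x=6 → posterior Gamma(41, 34/3)

k = 2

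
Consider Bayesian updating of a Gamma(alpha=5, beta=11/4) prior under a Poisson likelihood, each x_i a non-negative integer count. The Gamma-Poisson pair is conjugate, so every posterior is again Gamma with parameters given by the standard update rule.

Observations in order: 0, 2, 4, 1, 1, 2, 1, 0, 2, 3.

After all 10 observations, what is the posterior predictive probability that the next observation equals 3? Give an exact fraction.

7446969035875407411165831414932460429504/53371801570370040669830501079559326171875

obs 1: x=0 → posterior Gamma(5, 15/4)
obs 2: x=2 → posterior Gamma(7, 19/4)
obs 3: x=4 → posterior Gamma(11, 23/4)
obs 4: x=1 → posterior Gamma(12, 27/4)
obs 5: x=1 → posterior Gamma(13, 31/4)
obs 6: x=2 → posterior Gamma(15, 35/4)
obs 7: x=1 → posterior Gamma(16, 39/4)
obs 8: x=0 → posterior Gamma(16, 43/4)
obs 9: x=2 → posterior Gamma(18, 47/4)
obs 10: x=3 → posterior Gamma(21, 51/4)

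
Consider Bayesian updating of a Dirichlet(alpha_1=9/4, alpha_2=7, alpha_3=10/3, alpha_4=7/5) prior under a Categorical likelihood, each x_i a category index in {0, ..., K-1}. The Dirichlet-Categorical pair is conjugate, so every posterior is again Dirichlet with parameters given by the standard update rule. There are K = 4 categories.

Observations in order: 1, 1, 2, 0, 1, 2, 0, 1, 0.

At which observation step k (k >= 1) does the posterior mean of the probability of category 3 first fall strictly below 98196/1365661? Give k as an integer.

k = 6

obs 1: x=1 → posterior Dirichlet(9/4, 8, 10/3, 7/5)
obs 2: x=1 → posterior Dirichlet(9/4, 9, 10/3, 7/5)
obs 3: x=2 → posterior Dirichlet(9/4, 9, 13/3, 7/5)
obs 4: x=0 → posterior Dirichlet(13/4, 9, 13/3, 7/5)
obs 5: x=1 → posterior Dirichlet(13/4, 10, 13/3, 7/5)
obs 6: x=2 → posterior Dirichlet(13/4, 10, 16/3, 7/5)
obs 7: x=0 → posterior Dirichlet(17/4, 10, 16/3, 7/5)
obs 8: x=1 → posterior Dirichlet(17/4, 11, 16/3, 7/5)
obs 9: x=0 → posterior Dirichlet(21/4, 11, 16/3, 7/5)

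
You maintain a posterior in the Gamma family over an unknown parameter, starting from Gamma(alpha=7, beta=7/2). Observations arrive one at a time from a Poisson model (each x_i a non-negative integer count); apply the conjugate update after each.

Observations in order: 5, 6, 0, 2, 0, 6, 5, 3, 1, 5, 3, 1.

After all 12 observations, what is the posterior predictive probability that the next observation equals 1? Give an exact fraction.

obs 1: x=5 → posterior Gamma(12, 9/2)
obs 2: x=6 → posterior Gamma(18, 11/2)
obs 3: x=0 → posterior Gamma(18, 13/2)
obs 4: x=2 → posterior Gamma(20, 15/2)
obs 5: x=0 → posterior Gamma(20, 17/2)
obs 6: x=6 → posterior Gamma(26, 19/2)
obs 7: x=5 → posterior Gamma(31, 21/2)
obs 8: x=3 → posterior Gamma(34, 23/2)
obs 9: x=1 → posterior Gamma(35, 25/2)
obs 10: x=5 → posterior Gamma(40, 27/2)
obs 11: x=3 → posterior Gamma(43, 29/2)
obs 12: x=1 → posterior Gamma(44, 31/2)

3334298796768686828755182348751364669989169674429817068240633205768/19576480194321471326300093618853952770545630692699187664582729951363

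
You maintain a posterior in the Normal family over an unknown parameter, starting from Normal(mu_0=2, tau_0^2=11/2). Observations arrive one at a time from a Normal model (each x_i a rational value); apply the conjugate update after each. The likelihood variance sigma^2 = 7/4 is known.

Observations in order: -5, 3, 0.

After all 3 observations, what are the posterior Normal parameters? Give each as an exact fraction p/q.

mu_0=-30/73, tau_0^2=77/146

obs 1: x=-5 → posterior Normal(-96/29, 77/58)
obs 2: x=3 → posterior Normal(-10/17, 77/102)
obs 3: x=0 → posterior Normal(-30/73, 77/146)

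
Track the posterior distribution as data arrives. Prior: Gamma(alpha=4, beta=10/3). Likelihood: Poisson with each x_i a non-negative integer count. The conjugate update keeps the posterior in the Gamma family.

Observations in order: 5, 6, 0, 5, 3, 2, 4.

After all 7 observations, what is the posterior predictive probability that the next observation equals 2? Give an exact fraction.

69537790553362610591010059790600642320411170965/299120672332806228664106719451209941853702979584

obs 1: x=5 → posterior Gamma(9, 13/3)
obs 2: x=6 → posterior Gamma(15, 16/3)
obs 3: x=0 → posterior Gamma(15, 19/3)
obs 4: x=5 → posterior Gamma(20, 22/3)
obs 5: x=3 → posterior Gamma(23, 25/3)
obs 6: x=2 → posterior Gamma(25, 28/3)
obs 7: x=4 → posterior Gamma(29, 31/3)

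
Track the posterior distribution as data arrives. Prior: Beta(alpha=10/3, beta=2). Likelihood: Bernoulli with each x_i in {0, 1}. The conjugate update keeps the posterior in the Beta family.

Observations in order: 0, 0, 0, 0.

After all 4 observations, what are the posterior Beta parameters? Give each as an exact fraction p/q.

obs 1: x=0 → posterior Beta(10/3, 3)
obs 2: x=0 → posterior Beta(10/3, 4)
obs 3: x=0 → posterior Beta(10/3, 5)
obs 4: x=0 → posterior Beta(10/3, 6)

alpha=10/3, beta=6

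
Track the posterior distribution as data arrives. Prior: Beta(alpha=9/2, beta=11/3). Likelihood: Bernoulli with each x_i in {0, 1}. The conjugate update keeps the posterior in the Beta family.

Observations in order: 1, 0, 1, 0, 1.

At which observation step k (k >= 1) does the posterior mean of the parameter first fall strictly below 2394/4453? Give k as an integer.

obs 1: x=1 → posterior Beta(11/2, 11/3)
obs 2: x=0 → posterior Beta(11/2, 14/3)
obs 3: x=1 → posterior Beta(13/2, 14/3)
obs 4: x=0 → posterior Beta(13/2, 17/3)
obs 5: x=1 → posterior Beta(15/2, 17/3)

k = 4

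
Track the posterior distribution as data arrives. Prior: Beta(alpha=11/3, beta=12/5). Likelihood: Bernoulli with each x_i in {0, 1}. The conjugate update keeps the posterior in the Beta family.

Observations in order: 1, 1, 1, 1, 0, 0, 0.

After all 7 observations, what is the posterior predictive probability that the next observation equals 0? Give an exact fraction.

obs 1: x=1 → posterior Beta(14/3, 12/5)
obs 2: x=1 → posterior Beta(17/3, 12/5)
obs 3: x=1 → posterior Beta(20/3, 12/5)
obs 4: x=1 → posterior Beta(23/3, 12/5)
obs 5: x=0 → posterior Beta(23/3, 17/5)
obs 6: x=0 → posterior Beta(23/3, 22/5)
obs 7: x=0 → posterior Beta(23/3, 27/5)

81/196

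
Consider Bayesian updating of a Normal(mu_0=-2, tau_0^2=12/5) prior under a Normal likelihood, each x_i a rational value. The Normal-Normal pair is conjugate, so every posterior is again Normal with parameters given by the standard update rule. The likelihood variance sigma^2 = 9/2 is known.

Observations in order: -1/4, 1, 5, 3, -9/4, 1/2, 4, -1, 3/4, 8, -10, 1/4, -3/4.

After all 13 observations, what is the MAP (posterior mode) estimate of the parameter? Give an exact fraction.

36/119

obs 1: x=-1/4 → posterior Normal(-32/23, 36/23)
obs 2: x=1 → posterior Normal(-24/31, 36/31)
obs 3: x=5 → posterior Normal(16/39, 12/13)
obs 4: x=3 → posterior Normal(40/47, 36/47)
obs 5: x=-9/4 → posterior Normal(2/5, 36/55)
obs 6: x=1/2 → posterior Normal(26/63, 4/7)
obs 7: x=4 → posterior Normal(58/71, 36/71)
obs 8: x=-1 → posterior Normal(50/79, 36/79)
obs 9: x=3/4 → posterior Normal(56/87, 12/29)
obs 10: x=8 → posterior Normal(24/19, 36/95)
obs 11: x=-10 → posterior Normal(40/103, 36/103)
obs 12: x=1/4 → posterior Normal(14/37, 12/37)
obs 13: x=-3/4 → posterior Normal(36/119, 36/119)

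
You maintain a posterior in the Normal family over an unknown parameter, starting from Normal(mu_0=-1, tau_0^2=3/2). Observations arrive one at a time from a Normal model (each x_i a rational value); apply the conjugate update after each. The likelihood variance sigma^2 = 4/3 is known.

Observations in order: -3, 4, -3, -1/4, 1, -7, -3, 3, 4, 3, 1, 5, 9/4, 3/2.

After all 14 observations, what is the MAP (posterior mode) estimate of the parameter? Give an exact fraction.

obs 1: x=-3 → posterior Normal(-35/17, 12/17)
obs 2: x=4 → posterior Normal(1/26, 6/13)
obs 3: x=-3 → posterior Normal(-26/35, 12/35)
obs 4: x=-1/4 → posterior Normal(-113/176, 3/11)
obs 5: x=1 → posterior Normal(-77/212, 12/53)
obs 6: x=-7 → posterior Normal(-329/248, 6/31)
obs 7: x=-3 → posterior Normal(-437/284, 12/71)
obs 8: x=3 → posterior Normal(-329/320, 3/20)
obs 9: x=4 → posterior Normal(-185/356, 12/89)
obs 10: x=3 → posterior Normal(-11/56, 6/49)
obs 11: x=1 → posterior Normal(-41/428, 12/107)
obs 12: x=5 → posterior Normal(139/464, 3/29)
obs 13: x=9/4 → posterior Normal(11/25, 12/125)
obs 14: x=3/2 → posterior Normal(137/268, 6/67)

137/268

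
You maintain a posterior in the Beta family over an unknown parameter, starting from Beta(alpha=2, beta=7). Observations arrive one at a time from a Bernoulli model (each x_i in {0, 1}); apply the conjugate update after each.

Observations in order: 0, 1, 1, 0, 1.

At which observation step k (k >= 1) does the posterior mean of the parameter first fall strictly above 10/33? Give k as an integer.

obs 1: x=0 → posterior Beta(2, 8)
obs 2: x=1 → posterior Beta(3, 8)
obs 3: x=1 → posterior Beta(4, 8)
obs 4: x=0 → posterior Beta(4, 9)
obs 5: x=1 → posterior Beta(5, 9)

k = 3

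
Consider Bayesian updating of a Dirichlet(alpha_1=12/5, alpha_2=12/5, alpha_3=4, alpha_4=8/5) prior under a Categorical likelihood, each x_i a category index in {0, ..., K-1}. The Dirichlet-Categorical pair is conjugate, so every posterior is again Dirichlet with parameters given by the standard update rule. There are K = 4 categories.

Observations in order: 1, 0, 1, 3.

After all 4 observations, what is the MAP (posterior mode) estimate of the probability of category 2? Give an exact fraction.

15/52

obs 1: x=1 → posterior Dirichlet(12/5, 17/5, 4, 8/5)
obs 2: x=0 → posterior Dirichlet(17/5, 17/5, 4, 8/5)
obs 3: x=1 → posterior Dirichlet(17/5, 22/5, 4, 8/5)
obs 4: x=3 → posterior Dirichlet(17/5, 22/5, 4, 13/5)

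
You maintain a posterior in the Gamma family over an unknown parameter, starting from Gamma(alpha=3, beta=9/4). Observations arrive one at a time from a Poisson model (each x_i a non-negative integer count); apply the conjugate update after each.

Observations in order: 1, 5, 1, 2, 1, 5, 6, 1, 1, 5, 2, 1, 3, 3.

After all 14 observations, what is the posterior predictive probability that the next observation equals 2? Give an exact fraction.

obs 1: x=1 → posterior Gamma(4, 13/4)
obs 2: x=5 → posterior Gamma(9, 17/4)
obs 3: x=1 → posterior Gamma(10, 21/4)
obs 4: x=2 → posterior Gamma(12, 25/4)
obs 5: x=1 → posterior Gamma(13, 29/4)
obs 6: x=5 → posterior Gamma(18, 33/4)
obs 7: x=6 → posterior Gamma(24, 37/4)
obs 8: x=1 → posterior Gamma(25, 41/4)
obs 9: x=1 → posterior Gamma(26, 45/4)
obs 10: x=5 → posterior Gamma(31, 49/4)
obs 11: x=2 → posterior Gamma(33, 53/4)
obs 12: x=1 → posterior Gamma(34, 57/4)
obs 13: x=3 → posterior Gamma(37, 61/4)
obs 14: x=3 → posterior Gamma(40, 65/4)

43099090024671136876355030059625122283809532065060921013355255126953125000000/170475436437825620930817601234267694881687829390282260281137596999800372275961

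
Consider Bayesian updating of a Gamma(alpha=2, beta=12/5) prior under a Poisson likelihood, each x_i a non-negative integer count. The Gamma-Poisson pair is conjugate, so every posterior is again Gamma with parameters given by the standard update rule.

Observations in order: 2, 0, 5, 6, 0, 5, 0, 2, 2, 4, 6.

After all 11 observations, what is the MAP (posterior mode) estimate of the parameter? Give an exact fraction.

obs 1: x=2 → posterior Gamma(4, 17/5)
obs 2: x=0 → posterior Gamma(4, 22/5)
obs 3: x=5 → posterior Gamma(9, 27/5)
obs 4: x=6 → posterior Gamma(15, 32/5)
obs 5: x=0 → posterior Gamma(15, 37/5)
obs 6: x=5 → posterior Gamma(20, 42/5)
obs 7: x=0 → posterior Gamma(20, 47/5)
obs 8: x=2 → posterior Gamma(22, 52/5)
obs 9: x=2 → posterior Gamma(24, 57/5)
obs 10: x=4 → posterior Gamma(28, 62/5)
obs 11: x=6 → posterior Gamma(34, 67/5)

165/67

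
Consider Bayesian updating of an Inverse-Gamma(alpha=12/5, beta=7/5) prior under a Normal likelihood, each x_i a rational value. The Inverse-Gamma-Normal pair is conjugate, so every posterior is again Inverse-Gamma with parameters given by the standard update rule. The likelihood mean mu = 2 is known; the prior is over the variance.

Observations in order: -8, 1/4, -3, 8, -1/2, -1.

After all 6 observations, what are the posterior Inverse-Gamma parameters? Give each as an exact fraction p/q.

alpha=27/5, beta=14569/160

obs 1: x=-8 → posterior Inverse-Gamma(29/10, 257/5)
obs 2: x=1/4 → posterior Inverse-Gamma(17/5, 8469/160)
obs 3: x=-3 → posterior Inverse-Gamma(39/10, 10469/160)
obs 4: x=8 → posterior Inverse-Gamma(22/5, 13349/160)
obs 5: x=-1/2 → posterior Inverse-Gamma(49/10, 13849/160)
obs 6: x=-1 → posterior Inverse-Gamma(27/5, 14569/160)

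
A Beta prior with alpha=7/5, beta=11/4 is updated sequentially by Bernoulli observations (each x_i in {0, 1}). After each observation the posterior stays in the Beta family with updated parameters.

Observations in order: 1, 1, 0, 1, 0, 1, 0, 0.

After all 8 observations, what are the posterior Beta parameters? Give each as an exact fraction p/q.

alpha=27/5, beta=27/4

obs 1: x=1 → posterior Beta(12/5, 11/4)
obs 2: x=1 → posterior Beta(17/5, 11/4)
obs 3: x=0 → posterior Beta(17/5, 15/4)
obs 4: x=1 → posterior Beta(22/5, 15/4)
obs 5: x=0 → posterior Beta(22/5, 19/4)
obs 6: x=1 → posterior Beta(27/5, 19/4)
obs 7: x=0 → posterior Beta(27/5, 23/4)
obs 8: x=0 → posterior Beta(27/5, 27/4)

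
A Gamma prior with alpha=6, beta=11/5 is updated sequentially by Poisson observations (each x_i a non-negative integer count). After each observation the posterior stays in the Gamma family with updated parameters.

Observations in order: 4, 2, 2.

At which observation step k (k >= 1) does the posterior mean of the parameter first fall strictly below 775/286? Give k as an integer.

k = 3

obs 1: x=4 → posterior Gamma(10, 16/5)
obs 2: x=2 → posterior Gamma(12, 21/5)
obs 3: x=2 → posterior Gamma(14, 26/5)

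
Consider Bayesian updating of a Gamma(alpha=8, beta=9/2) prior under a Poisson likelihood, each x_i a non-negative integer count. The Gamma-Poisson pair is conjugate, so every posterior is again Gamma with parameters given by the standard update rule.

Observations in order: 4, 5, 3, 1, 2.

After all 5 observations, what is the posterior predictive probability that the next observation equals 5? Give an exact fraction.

24669138801807043343110270115341120/389741352911494423492067803272531843

obs 1: x=4 → posterior Gamma(12, 11/2)
obs 2: x=5 → posterior Gamma(17, 13/2)
obs 3: x=3 → posterior Gamma(20, 15/2)
obs 4: x=1 → posterior Gamma(21, 17/2)
obs 5: x=2 → posterior Gamma(23, 19/2)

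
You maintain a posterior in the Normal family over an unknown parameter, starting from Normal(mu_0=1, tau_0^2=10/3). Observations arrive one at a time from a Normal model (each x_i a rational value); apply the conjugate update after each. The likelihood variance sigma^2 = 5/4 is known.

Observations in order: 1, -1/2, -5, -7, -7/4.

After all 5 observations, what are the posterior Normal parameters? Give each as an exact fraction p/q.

mu_0=-103/43, tau_0^2=10/43

obs 1: x=1 → posterior Normal(1, 10/11)
obs 2: x=-1/2 → posterior Normal(7/19, 10/19)
obs 3: x=-5 → posterior Normal(-11/9, 10/27)
obs 4: x=-7 → posterior Normal(-89/35, 2/7)
obs 5: x=-7/4 → posterior Normal(-103/43, 10/43)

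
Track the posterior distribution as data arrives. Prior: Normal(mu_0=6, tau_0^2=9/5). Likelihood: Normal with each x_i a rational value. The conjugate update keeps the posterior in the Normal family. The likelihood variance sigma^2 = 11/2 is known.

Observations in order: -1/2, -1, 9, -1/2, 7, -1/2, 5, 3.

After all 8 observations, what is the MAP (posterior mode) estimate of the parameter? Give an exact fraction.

obs 1: x=-1/2 → posterior Normal(321/73, 99/73)
obs 2: x=-1 → posterior Normal(303/91, 99/91)
obs 3: x=9 → posterior Normal(465/109, 99/109)
obs 4: x=-1/2 → posterior Normal(456/127, 99/127)
obs 5: x=7 → posterior Normal(582/145, 99/145)
obs 6: x=-1/2 → posterior Normal(573/163, 99/163)
obs 7: x=5 → posterior Normal(663/181, 99/181)
obs 8: x=3 → posterior Normal(717/199, 99/199)

717/199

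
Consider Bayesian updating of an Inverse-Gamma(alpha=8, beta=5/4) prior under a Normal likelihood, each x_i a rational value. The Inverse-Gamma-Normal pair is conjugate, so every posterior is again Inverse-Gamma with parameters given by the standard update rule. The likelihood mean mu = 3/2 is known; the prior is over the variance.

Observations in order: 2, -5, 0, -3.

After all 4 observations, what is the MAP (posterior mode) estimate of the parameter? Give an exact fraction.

obs 1: x=2 → posterior Inverse-Gamma(17/2, 11/8)
obs 2: x=-5 → posterior Inverse-Gamma(9, 45/2)
obs 3: x=0 → posterior Inverse-Gamma(19/2, 189/8)
obs 4: x=-3 → posterior Inverse-Gamma(10, 135/4)

135/44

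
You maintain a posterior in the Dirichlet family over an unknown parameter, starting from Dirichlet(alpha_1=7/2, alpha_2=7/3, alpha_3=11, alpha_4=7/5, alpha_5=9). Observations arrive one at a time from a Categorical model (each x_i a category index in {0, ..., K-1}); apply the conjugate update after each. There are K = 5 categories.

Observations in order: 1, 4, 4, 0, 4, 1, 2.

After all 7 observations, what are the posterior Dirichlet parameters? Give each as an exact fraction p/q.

alpha_1=9/2, alpha_2=13/3, alpha_3=12, alpha_4=7/5, alpha_5=12

obs 1: x=1 → posterior Dirichlet(7/2, 10/3, 11, 7/5, 9)
obs 2: x=4 → posterior Dirichlet(7/2, 10/3, 11, 7/5, 10)
obs 3: x=4 → posterior Dirichlet(7/2, 10/3, 11, 7/5, 11)
obs 4: x=0 → posterior Dirichlet(9/2, 10/3, 11, 7/5, 11)
obs 5: x=4 → posterior Dirichlet(9/2, 10/3, 11, 7/5, 12)
obs 6: x=1 → posterior Dirichlet(9/2, 13/3, 11, 7/5, 12)
obs 7: x=2 → posterior Dirichlet(9/2, 13/3, 12, 7/5, 12)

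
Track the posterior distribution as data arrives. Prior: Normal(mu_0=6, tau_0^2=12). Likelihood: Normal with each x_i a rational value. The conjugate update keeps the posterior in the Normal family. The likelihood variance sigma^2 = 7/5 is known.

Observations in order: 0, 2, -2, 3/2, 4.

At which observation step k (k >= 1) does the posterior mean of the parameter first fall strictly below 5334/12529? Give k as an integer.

k = 3

obs 1: x=0 → posterior Normal(42/67, 84/67)
obs 2: x=2 → posterior Normal(162/127, 84/127)
obs 3: x=-2 → posterior Normal(42/187, 84/187)
obs 4: x=3/2 → posterior Normal(132/247, 84/247)
obs 5: x=4 → posterior Normal(372/307, 84/307)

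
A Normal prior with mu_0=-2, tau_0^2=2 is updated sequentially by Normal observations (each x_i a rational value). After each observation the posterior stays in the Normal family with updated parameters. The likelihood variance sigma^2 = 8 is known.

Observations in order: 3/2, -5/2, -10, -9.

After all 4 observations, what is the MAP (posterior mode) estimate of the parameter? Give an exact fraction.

obs 1: x=3/2 → posterior Normal(-13/10, 8/5)
obs 2: x=-5/2 → posterior Normal(-3/2, 4/3)
obs 3: x=-10 → posterior Normal(-19/7, 8/7)
obs 4: x=-9 → posterior Normal(-7/2, 1)

-7/2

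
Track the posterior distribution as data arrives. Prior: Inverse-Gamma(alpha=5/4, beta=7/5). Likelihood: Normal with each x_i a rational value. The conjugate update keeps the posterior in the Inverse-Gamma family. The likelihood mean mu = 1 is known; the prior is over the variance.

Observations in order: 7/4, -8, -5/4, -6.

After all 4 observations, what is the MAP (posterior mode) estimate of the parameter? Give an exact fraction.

obs 1: x=7/4 → posterior Inverse-Gamma(7/4, 269/160)
obs 2: x=-8 → posterior Inverse-Gamma(9/4, 6749/160)
obs 3: x=-5/4 → posterior Inverse-Gamma(11/4, 3577/80)
obs 4: x=-6 → posterior Inverse-Gamma(13/4, 5537/80)

5537/340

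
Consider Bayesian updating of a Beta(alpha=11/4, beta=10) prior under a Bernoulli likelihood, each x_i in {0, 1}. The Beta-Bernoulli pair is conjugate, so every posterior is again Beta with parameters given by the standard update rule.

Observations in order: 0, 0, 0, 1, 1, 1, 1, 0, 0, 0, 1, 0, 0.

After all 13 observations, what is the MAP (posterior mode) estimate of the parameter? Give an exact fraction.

27/95

obs 1: x=0 → posterior Beta(11/4, 11)
obs 2: x=0 → posterior Beta(11/4, 12)
obs 3: x=0 → posterior Beta(11/4, 13)
obs 4: x=1 → posterior Beta(15/4, 13)
obs 5: x=1 → posterior Beta(19/4, 13)
obs 6: x=1 → posterior Beta(23/4, 13)
obs 7: x=1 → posterior Beta(27/4, 13)
obs 8: x=0 → posterior Beta(27/4, 14)
obs 9: x=0 → posterior Beta(27/4, 15)
obs 10: x=0 → posterior Beta(27/4, 16)
obs 11: x=1 → posterior Beta(31/4, 16)
obs 12: x=0 → posterior Beta(31/4, 17)
obs 13: x=0 → posterior Beta(31/4, 18)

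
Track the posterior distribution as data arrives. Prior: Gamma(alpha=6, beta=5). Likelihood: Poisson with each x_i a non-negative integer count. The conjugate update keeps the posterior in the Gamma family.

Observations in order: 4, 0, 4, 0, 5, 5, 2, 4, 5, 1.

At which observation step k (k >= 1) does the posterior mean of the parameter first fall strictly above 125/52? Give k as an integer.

obs 1: x=4 → posterior Gamma(10, 6)
obs 2: x=0 → posterior Gamma(10, 7)
obs 3: x=4 → posterior Gamma(14, 8)
obs 4: x=0 → posterior Gamma(14, 9)
obs 5: x=5 → posterior Gamma(19, 10)
obs 6: x=5 → posterior Gamma(24, 11)
obs 7: x=2 → posterior Gamma(26, 12)
obs 8: x=4 → posterior Gamma(30, 13)
obs 9: x=5 → posterior Gamma(35, 14)
obs 10: x=1 → posterior Gamma(36, 15)

k = 9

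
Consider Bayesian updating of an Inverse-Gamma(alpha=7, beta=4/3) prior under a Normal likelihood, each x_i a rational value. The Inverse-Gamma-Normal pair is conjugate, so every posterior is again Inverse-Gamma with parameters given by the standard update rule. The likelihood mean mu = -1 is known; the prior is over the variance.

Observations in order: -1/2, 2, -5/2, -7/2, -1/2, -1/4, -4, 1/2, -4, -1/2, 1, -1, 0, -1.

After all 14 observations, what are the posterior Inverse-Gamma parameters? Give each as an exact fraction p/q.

alpha=14, beta=2243/96

obs 1: x=-1/2 → posterior Inverse-Gamma(15/2, 35/24)
obs 2: x=2 → posterior Inverse-Gamma(8, 143/24)
obs 3: x=-5/2 → posterior Inverse-Gamma(17/2, 85/12)
obs 4: x=-7/2 → posterior Inverse-Gamma(9, 245/24)
obs 5: x=-1/2 → posterior Inverse-Gamma(19/2, 31/3)
obs 6: x=-1/4 → posterior Inverse-Gamma(10, 1019/96)
obs 7: x=-4 → posterior Inverse-Gamma(21/2, 1451/96)
obs 8: x=1/2 → posterior Inverse-Gamma(11, 1559/96)
obs 9: x=-4 → posterior Inverse-Gamma(23/2, 1991/96)
obs 10: x=-1/2 → posterior Inverse-Gamma(12, 2003/96)
obs 11: x=1 → posterior Inverse-Gamma(25/2, 2195/96)
obs 12: x=-1 → posterior Inverse-Gamma(13, 2195/96)
obs 13: x=0 → posterior Inverse-Gamma(27/2, 2243/96)
obs 14: x=-1 → posterior Inverse-Gamma(14, 2243/96)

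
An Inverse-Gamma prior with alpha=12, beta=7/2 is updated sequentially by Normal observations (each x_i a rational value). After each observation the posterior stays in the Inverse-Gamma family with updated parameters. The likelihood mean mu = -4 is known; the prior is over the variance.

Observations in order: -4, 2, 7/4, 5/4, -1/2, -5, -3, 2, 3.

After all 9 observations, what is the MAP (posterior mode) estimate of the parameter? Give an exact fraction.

obs 1: x=-4 → posterior Inverse-Gamma(25/2, 7/2)
obs 2: x=2 → posterior Inverse-Gamma(13, 43/2)
obs 3: x=7/4 → posterior Inverse-Gamma(27/2, 1217/32)
obs 4: x=5/4 → posterior Inverse-Gamma(14, 829/16)
obs 5: x=-1/2 → posterior Inverse-Gamma(29/2, 927/16)
obs 6: x=-5 → posterior Inverse-Gamma(15, 935/16)
obs 7: x=-3 → posterior Inverse-Gamma(31/2, 943/16)
obs 8: x=2 → posterior Inverse-Gamma(16, 1231/16)
obs 9: x=3 → posterior Inverse-Gamma(33/2, 1623/16)

1623/280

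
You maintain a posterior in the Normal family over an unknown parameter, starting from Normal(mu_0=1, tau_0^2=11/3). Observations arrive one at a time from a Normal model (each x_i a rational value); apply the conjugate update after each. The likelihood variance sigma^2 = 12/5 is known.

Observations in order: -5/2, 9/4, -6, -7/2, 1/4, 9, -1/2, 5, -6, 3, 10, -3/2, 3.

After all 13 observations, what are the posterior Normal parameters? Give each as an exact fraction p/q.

mu_0=1447/1502, tau_0^2=132/751

obs 1: x=-5/2 → posterior Normal(-29/26, 132/91)
obs 2: x=9/4 → posterior Normal(89/584, 66/73)
obs 3: x=-6 → posterior Normal(-1231/804, 44/67)
obs 4: x=-7/2 → posterior Normal(-2001/1024, 33/64)
obs 5: x=1/4 → posterior Normal(-973/622, 132/311)
obs 6: x=9 → posterior Normal(17/732, 22/61)
obs 7: x=-1/2 → posterior Normal(-19/421, 132/421)
obs 8: x=5 → posterior Normal(64/119, 33/119)
obs 9: x=-6 → posterior Normal(-74/531, 44/177)
obs 10: x=3 → posterior Normal(91/586, 66/293)
obs 11: x=10 → posterior Normal(1, 132/641)
obs 12: x=-3/2 → posterior Normal(1117/1392, 11/58)
obs 13: x=3 → posterior Normal(1447/1502, 132/751)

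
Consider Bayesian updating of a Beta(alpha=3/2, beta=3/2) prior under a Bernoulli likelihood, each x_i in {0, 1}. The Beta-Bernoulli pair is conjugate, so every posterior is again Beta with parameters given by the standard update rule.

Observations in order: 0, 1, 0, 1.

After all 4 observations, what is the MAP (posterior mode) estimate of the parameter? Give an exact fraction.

obs 1: x=0 → posterior Beta(3/2, 5/2)
obs 2: x=1 → posterior Beta(5/2, 5/2)
obs 3: x=0 → posterior Beta(5/2, 7/2)
obs 4: x=1 → posterior Beta(7/2, 7/2)

1/2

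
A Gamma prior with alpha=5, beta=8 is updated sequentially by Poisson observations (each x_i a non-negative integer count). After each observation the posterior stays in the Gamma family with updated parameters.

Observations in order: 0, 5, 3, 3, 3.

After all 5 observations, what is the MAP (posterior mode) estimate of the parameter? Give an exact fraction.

obs 1: x=0 → posterior Gamma(5, 9)
obs 2: x=5 → posterior Gamma(10, 10)
obs 3: x=3 → posterior Gamma(13, 11)
obs 4: x=3 → posterior Gamma(16, 12)
obs 5: x=3 → posterior Gamma(19, 13)

18/13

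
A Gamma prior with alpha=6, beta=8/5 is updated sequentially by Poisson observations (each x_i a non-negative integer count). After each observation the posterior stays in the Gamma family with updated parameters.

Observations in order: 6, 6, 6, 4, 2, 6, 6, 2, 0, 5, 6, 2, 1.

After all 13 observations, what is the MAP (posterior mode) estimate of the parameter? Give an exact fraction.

285/73

obs 1: x=6 → posterior Gamma(12, 13/5)
obs 2: x=6 → posterior Gamma(18, 18/5)
obs 3: x=6 → posterior Gamma(24, 23/5)
obs 4: x=4 → posterior Gamma(28, 28/5)
obs 5: x=2 → posterior Gamma(30, 33/5)
obs 6: x=6 → posterior Gamma(36, 38/5)
obs 7: x=6 → posterior Gamma(42, 43/5)
obs 8: x=2 → posterior Gamma(44, 48/5)
obs 9: x=0 → posterior Gamma(44, 53/5)
obs 10: x=5 → posterior Gamma(49, 58/5)
obs 11: x=6 → posterior Gamma(55, 63/5)
obs 12: x=2 → posterior Gamma(57, 68/5)
obs 13: x=1 → posterior Gamma(58, 73/5)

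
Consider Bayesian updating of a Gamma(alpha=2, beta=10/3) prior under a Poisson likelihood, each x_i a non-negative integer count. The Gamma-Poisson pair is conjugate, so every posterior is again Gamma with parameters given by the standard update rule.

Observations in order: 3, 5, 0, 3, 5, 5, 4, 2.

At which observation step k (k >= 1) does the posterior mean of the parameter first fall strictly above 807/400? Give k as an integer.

obs 1: x=3 → posterior Gamma(5, 13/3)
obs 2: x=5 → posterior Gamma(10, 16/3)
obs 3: x=0 → posterior Gamma(10, 19/3)
obs 4: x=3 → posterior Gamma(13, 22/3)
obs 5: x=5 → posterior Gamma(18, 25/3)
obs 6: x=5 → posterior Gamma(23, 28/3)
obs 7: x=4 → posterior Gamma(27, 31/3)
obs 8: x=2 → posterior Gamma(29, 34/3)

k = 5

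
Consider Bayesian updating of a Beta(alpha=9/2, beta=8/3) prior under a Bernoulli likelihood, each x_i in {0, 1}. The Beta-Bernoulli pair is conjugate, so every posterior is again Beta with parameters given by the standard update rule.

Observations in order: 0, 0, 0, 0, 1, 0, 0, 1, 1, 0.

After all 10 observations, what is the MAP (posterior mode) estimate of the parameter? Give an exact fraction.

3/7

obs 1: x=0 → posterior Beta(9/2, 11/3)
obs 2: x=0 → posterior Beta(9/2, 14/3)
obs 3: x=0 → posterior Beta(9/2, 17/3)
obs 4: x=0 → posterior Beta(9/2, 20/3)
obs 5: x=1 → posterior Beta(11/2, 20/3)
obs 6: x=0 → posterior Beta(11/2, 23/3)
obs 7: x=0 → posterior Beta(11/2, 26/3)
obs 8: x=1 → posterior Beta(13/2, 26/3)
obs 9: x=1 → posterior Beta(15/2, 26/3)
obs 10: x=0 → posterior Beta(15/2, 29/3)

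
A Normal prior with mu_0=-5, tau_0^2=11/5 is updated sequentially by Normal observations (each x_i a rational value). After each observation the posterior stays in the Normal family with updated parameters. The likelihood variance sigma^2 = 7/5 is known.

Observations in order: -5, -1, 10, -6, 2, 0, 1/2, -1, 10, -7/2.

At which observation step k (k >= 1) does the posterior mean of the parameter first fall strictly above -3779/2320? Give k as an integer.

k = 3

obs 1: x=-5 → posterior Normal(-5, 77/90)
obs 2: x=-1 → posterior Normal(-101/29, 77/145)
obs 3: x=10 → posterior Normal(9/40, 77/200)
obs 4: x=-6 → posterior Normal(-19/17, 77/255)
obs 5: x=2 → posterior Normal(-35/62, 77/310)
obs 6: x=0 → posterior Normal(-35/73, 77/365)
obs 7: x=1/2 → posterior Normal(-59/168, 11/60)
obs 8: x=-1 → posterior Normal(-81/190, 77/475)
obs 9: x=10 → posterior Normal(139/212, 77/530)
obs 10: x=-7/2 → posterior Normal(31/117, 77/585)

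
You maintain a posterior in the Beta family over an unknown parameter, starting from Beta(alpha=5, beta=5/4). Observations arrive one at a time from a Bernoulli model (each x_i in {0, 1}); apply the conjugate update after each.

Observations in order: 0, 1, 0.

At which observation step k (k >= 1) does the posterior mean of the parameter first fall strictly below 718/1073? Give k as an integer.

k = 3

obs 1: x=0 → posterior Beta(5, 9/4)
obs 2: x=1 → posterior Beta(6, 9/4)
obs 3: x=0 → posterior Beta(6, 13/4)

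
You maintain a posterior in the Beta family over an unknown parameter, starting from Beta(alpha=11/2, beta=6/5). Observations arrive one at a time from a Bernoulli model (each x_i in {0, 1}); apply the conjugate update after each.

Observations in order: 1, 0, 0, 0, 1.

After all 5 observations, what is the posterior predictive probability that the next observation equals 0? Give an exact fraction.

14/39

obs 1: x=1 → posterior Beta(13/2, 6/5)
obs 2: x=0 → posterior Beta(13/2, 11/5)
obs 3: x=0 → posterior Beta(13/2, 16/5)
obs 4: x=0 → posterior Beta(13/2, 21/5)
obs 5: x=1 → posterior Beta(15/2, 21/5)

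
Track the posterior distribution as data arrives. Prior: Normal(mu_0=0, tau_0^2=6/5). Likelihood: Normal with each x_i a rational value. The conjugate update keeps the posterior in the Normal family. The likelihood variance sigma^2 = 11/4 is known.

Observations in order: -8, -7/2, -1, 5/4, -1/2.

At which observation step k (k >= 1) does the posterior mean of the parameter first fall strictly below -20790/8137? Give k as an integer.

k = 2

obs 1: x=-8 → posterior Normal(-192/79, 66/79)
obs 2: x=-7/2 → posterior Normal(-276/103, 66/103)
obs 3: x=-1 → posterior Normal(-300/127, 66/127)
obs 4: x=5/4 → posterior Normal(-270/151, 66/151)
obs 5: x=-1/2 → posterior Normal(-282/175, 66/175)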